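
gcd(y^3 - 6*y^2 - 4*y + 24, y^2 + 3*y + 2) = y + 2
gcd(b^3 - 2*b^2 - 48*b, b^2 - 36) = b + 6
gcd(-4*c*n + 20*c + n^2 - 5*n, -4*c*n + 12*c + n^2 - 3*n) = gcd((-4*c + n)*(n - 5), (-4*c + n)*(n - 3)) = 4*c - n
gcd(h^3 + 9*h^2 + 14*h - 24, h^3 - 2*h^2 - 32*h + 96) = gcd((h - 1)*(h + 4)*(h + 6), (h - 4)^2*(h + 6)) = h + 6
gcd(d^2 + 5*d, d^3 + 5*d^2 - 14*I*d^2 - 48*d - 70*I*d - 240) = d + 5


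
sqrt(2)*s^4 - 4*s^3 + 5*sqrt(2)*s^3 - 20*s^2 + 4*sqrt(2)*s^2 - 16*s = s*(s + 4)*(s - 2*sqrt(2))*(sqrt(2)*s + sqrt(2))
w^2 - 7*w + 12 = (w - 4)*(w - 3)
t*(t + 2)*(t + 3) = t^3 + 5*t^2 + 6*t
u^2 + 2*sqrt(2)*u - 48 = (u - 4*sqrt(2))*(u + 6*sqrt(2))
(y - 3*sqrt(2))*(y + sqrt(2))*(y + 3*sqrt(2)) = y^3 + sqrt(2)*y^2 - 18*y - 18*sqrt(2)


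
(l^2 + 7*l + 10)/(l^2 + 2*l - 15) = (l + 2)/(l - 3)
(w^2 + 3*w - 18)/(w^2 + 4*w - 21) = (w + 6)/(w + 7)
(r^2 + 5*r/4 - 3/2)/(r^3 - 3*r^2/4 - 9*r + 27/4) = (r + 2)/(r^2 - 9)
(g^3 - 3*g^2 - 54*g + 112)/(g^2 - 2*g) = g - 1 - 56/g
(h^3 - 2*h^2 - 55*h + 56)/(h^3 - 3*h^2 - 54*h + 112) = (h - 1)/(h - 2)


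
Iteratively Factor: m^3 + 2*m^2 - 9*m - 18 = (m + 3)*(m^2 - m - 6) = (m - 3)*(m + 3)*(m + 2)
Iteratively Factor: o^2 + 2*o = (o + 2)*(o)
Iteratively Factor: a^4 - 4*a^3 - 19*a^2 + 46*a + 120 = (a + 2)*(a^3 - 6*a^2 - 7*a + 60) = (a + 2)*(a + 3)*(a^2 - 9*a + 20) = (a - 4)*(a + 2)*(a + 3)*(a - 5)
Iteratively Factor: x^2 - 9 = (x - 3)*(x + 3)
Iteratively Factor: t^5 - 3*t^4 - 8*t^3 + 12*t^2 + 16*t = (t + 1)*(t^4 - 4*t^3 - 4*t^2 + 16*t) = t*(t + 1)*(t^3 - 4*t^2 - 4*t + 16) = t*(t - 2)*(t + 1)*(t^2 - 2*t - 8) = t*(t - 4)*(t - 2)*(t + 1)*(t + 2)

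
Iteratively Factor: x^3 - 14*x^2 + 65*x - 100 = (x - 5)*(x^2 - 9*x + 20) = (x - 5)*(x - 4)*(x - 5)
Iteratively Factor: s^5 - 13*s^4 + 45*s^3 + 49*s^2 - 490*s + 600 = (s - 4)*(s^4 - 9*s^3 + 9*s^2 + 85*s - 150) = (s - 5)*(s - 4)*(s^3 - 4*s^2 - 11*s + 30) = (s - 5)*(s - 4)*(s + 3)*(s^2 - 7*s + 10) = (s - 5)*(s - 4)*(s - 2)*(s + 3)*(s - 5)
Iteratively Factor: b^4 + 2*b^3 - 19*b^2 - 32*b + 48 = (b - 1)*(b^3 + 3*b^2 - 16*b - 48) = (b - 1)*(b + 4)*(b^2 - b - 12) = (b - 1)*(b + 3)*(b + 4)*(b - 4)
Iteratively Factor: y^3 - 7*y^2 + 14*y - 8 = (y - 4)*(y^2 - 3*y + 2) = (y - 4)*(y - 2)*(y - 1)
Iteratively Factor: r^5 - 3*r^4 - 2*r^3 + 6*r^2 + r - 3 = (r - 3)*(r^4 - 2*r^2 + 1) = (r - 3)*(r - 1)*(r^3 + r^2 - r - 1) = (r - 3)*(r - 1)*(r + 1)*(r^2 - 1) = (r - 3)*(r - 1)*(r + 1)^2*(r - 1)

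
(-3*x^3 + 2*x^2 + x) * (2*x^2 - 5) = -6*x^5 + 4*x^4 + 17*x^3 - 10*x^2 - 5*x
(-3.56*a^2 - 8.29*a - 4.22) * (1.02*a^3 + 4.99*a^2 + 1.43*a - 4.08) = -3.6312*a^5 - 26.2202*a^4 - 50.7623*a^3 - 18.3877*a^2 + 27.7886*a + 17.2176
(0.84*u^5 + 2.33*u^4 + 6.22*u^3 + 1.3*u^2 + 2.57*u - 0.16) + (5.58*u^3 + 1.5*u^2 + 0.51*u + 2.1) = 0.84*u^5 + 2.33*u^4 + 11.8*u^3 + 2.8*u^2 + 3.08*u + 1.94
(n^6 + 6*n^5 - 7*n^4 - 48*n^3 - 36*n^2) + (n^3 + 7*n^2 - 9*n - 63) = n^6 + 6*n^5 - 7*n^4 - 47*n^3 - 29*n^2 - 9*n - 63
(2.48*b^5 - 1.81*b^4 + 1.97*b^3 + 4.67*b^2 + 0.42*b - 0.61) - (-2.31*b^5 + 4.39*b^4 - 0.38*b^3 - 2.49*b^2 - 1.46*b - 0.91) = 4.79*b^5 - 6.2*b^4 + 2.35*b^3 + 7.16*b^2 + 1.88*b + 0.3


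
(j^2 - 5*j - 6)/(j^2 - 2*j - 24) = (j + 1)/(j + 4)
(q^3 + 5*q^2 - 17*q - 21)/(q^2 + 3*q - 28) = (q^2 - 2*q - 3)/(q - 4)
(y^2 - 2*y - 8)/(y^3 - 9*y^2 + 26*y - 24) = (y + 2)/(y^2 - 5*y + 6)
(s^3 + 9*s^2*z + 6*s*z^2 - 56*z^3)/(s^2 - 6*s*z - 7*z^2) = (-s^3 - 9*s^2*z - 6*s*z^2 + 56*z^3)/(-s^2 + 6*s*z + 7*z^2)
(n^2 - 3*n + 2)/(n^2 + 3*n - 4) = (n - 2)/(n + 4)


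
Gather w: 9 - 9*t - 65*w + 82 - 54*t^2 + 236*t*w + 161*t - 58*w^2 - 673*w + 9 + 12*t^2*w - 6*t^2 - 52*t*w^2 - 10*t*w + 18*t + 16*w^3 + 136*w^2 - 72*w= -60*t^2 + 170*t + 16*w^3 + w^2*(78 - 52*t) + w*(12*t^2 + 226*t - 810) + 100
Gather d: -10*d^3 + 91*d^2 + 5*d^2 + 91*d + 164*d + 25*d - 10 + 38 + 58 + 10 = -10*d^3 + 96*d^2 + 280*d + 96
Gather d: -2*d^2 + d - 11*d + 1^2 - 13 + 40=-2*d^2 - 10*d + 28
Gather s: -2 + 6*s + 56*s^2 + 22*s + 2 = 56*s^2 + 28*s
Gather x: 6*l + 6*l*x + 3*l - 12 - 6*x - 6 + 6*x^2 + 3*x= 9*l + 6*x^2 + x*(6*l - 3) - 18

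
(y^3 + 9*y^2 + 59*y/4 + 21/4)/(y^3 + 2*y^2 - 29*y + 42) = (y^2 + 2*y + 3/4)/(y^2 - 5*y + 6)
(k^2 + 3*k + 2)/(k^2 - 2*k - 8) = (k + 1)/(k - 4)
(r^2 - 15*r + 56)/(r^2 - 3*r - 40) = (r - 7)/(r + 5)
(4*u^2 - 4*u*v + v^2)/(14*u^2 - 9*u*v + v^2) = (2*u - v)/(7*u - v)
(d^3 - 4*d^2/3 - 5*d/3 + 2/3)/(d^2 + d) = d - 7/3 + 2/(3*d)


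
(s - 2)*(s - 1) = s^2 - 3*s + 2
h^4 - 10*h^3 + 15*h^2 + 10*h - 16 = (h - 8)*(h - 2)*(h - 1)*(h + 1)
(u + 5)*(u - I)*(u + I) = u^3 + 5*u^2 + u + 5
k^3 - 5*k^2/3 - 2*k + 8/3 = (k - 2)*(k - 1)*(k + 4/3)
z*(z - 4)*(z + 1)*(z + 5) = z^4 + 2*z^3 - 19*z^2 - 20*z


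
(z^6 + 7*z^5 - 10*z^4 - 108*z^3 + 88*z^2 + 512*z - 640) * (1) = z^6 + 7*z^5 - 10*z^4 - 108*z^3 + 88*z^2 + 512*z - 640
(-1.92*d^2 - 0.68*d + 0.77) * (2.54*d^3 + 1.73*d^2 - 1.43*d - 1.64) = -4.8768*d^5 - 5.0488*d^4 + 3.525*d^3 + 5.4533*d^2 + 0.0141*d - 1.2628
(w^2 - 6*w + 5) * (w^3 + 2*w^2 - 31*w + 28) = w^5 - 4*w^4 - 38*w^3 + 224*w^2 - 323*w + 140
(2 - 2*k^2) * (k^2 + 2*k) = -2*k^4 - 4*k^3 + 2*k^2 + 4*k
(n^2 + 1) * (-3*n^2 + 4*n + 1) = -3*n^4 + 4*n^3 - 2*n^2 + 4*n + 1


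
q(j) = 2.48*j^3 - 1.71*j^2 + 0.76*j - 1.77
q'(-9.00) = 634.18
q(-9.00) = -1955.04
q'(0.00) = 0.76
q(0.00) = -1.77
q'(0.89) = 3.61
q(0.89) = -0.70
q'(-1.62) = 25.83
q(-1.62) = -18.03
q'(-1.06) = 12.74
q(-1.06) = -7.45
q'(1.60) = 14.33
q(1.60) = 5.23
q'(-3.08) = 81.87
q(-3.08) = -92.79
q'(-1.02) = 11.99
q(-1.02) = -6.96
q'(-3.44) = 100.57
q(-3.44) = -125.57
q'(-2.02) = 38.03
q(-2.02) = -30.72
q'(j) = 7.44*j^2 - 3.42*j + 0.76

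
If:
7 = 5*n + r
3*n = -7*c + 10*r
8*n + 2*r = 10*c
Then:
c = 7/6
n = 7/6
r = 7/6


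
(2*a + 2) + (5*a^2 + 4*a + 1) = 5*a^2 + 6*a + 3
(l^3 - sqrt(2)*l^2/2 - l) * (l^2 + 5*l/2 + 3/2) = l^5 - sqrt(2)*l^4/2 + 5*l^4/2 - 5*sqrt(2)*l^3/4 + l^3/2 - 5*l^2/2 - 3*sqrt(2)*l^2/4 - 3*l/2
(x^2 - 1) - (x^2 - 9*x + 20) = 9*x - 21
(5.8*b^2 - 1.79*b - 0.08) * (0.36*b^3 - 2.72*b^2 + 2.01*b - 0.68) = 2.088*b^5 - 16.4204*b^4 + 16.498*b^3 - 7.3243*b^2 + 1.0564*b + 0.0544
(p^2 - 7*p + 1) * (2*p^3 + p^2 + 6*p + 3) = 2*p^5 - 13*p^4 + p^3 - 38*p^2 - 15*p + 3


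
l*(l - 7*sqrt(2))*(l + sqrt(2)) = l^3 - 6*sqrt(2)*l^2 - 14*l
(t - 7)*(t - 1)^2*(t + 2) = t^4 - 7*t^3 - 3*t^2 + 23*t - 14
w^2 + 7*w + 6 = (w + 1)*(w + 6)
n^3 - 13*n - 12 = (n - 4)*(n + 1)*(n + 3)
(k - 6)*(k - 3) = k^2 - 9*k + 18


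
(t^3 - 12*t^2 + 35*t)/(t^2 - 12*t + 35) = t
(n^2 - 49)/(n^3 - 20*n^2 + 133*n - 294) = (n + 7)/(n^2 - 13*n + 42)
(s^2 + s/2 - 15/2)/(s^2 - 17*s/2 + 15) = (s + 3)/(s - 6)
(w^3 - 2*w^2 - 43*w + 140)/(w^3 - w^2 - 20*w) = (w^2 + 3*w - 28)/(w*(w + 4))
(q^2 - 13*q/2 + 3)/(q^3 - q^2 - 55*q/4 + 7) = 2*(q - 6)/(2*q^2 - q - 28)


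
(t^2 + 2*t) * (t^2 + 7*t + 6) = t^4 + 9*t^3 + 20*t^2 + 12*t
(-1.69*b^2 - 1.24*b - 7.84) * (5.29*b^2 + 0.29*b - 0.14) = -8.9401*b^4 - 7.0497*b^3 - 41.5966*b^2 - 2.1*b + 1.0976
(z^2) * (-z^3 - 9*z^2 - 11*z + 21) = -z^5 - 9*z^4 - 11*z^3 + 21*z^2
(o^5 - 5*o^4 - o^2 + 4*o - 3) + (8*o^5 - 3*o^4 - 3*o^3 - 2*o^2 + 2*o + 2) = 9*o^5 - 8*o^4 - 3*o^3 - 3*o^2 + 6*o - 1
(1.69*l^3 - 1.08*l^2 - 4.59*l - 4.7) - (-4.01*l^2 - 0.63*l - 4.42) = 1.69*l^3 + 2.93*l^2 - 3.96*l - 0.28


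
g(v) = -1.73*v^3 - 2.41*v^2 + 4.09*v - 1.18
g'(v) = -5.19*v^2 - 4.82*v + 4.09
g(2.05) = -17.83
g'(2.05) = -27.60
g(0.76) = -0.22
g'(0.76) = -2.57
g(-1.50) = -6.90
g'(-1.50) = -0.36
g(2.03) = -17.28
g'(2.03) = -27.08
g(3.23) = -71.41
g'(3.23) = -65.63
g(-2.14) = -4.01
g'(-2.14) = -9.36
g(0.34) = -0.14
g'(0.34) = 1.85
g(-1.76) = -6.41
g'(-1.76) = -3.50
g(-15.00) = 5233.97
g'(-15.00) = -1091.36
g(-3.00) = 11.57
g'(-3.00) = -28.16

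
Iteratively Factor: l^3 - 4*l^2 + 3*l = (l - 1)*(l^2 - 3*l) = l*(l - 1)*(l - 3)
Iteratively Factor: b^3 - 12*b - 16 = (b + 2)*(b^2 - 2*b - 8) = (b - 4)*(b + 2)*(b + 2)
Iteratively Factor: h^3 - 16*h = (h - 4)*(h^2 + 4*h) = (h - 4)*(h + 4)*(h)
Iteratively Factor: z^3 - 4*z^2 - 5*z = (z + 1)*(z^2 - 5*z) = (z - 5)*(z + 1)*(z)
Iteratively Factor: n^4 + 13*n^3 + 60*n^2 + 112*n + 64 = (n + 4)*(n^3 + 9*n^2 + 24*n + 16) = (n + 4)^2*(n^2 + 5*n + 4) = (n + 1)*(n + 4)^2*(n + 4)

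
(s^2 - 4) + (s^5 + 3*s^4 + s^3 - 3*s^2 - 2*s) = s^5 + 3*s^4 + s^3 - 2*s^2 - 2*s - 4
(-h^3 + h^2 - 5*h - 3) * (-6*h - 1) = 6*h^4 - 5*h^3 + 29*h^2 + 23*h + 3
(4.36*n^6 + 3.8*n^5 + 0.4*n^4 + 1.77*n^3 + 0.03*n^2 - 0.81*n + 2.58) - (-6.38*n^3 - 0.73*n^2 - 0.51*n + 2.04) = 4.36*n^6 + 3.8*n^5 + 0.4*n^4 + 8.15*n^3 + 0.76*n^2 - 0.3*n + 0.54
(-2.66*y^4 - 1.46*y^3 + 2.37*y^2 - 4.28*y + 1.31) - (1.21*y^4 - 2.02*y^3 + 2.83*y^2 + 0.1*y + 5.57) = -3.87*y^4 + 0.56*y^3 - 0.46*y^2 - 4.38*y - 4.26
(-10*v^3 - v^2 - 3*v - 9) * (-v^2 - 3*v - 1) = 10*v^5 + 31*v^4 + 16*v^3 + 19*v^2 + 30*v + 9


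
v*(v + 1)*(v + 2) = v^3 + 3*v^2 + 2*v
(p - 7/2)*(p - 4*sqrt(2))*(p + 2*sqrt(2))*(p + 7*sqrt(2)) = p^4 - 7*p^3/2 + 5*sqrt(2)*p^3 - 44*p^2 - 35*sqrt(2)*p^2/2 - 112*sqrt(2)*p + 154*p + 392*sqrt(2)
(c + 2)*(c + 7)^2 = c^3 + 16*c^2 + 77*c + 98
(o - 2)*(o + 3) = o^2 + o - 6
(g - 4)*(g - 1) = g^2 - 5*g + 4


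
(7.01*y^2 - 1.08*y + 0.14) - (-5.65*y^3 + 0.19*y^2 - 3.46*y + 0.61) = 5.65*y^3 + 6.82*y^2 + 2.38*y - 0.47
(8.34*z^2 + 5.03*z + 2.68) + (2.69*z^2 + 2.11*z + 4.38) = 11.03*z^2 + 7.14*z + 7.06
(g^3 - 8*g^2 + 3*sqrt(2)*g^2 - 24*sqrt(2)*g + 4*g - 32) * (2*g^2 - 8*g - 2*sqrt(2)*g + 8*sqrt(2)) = 2*g^5 - 24*g^4 + 4*sqrt(2)*g^4 - 48*sqrt(2)*g^3 + 60*g^3 + 48*g^2 + 120*sqrt(2)*g^2 - 128*g + 96*sqrt(2)*g - 256*sqrt(2)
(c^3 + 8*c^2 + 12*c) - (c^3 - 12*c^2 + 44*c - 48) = 20*c^2 - 32*c + 48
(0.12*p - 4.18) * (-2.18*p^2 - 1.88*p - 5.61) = -0.2616*p^3 + 8.8868*p^2 + 7.1852*p + 23.4498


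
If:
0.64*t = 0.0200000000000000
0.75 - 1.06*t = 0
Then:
No Solution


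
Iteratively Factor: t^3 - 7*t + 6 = (t - 2)*(t^2 + 2*t - 3) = (t - 2)*(t - 1)*(t + 3)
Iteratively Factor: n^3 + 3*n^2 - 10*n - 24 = (n + 4)*(n^2 - n - 6) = (n + 2)*(n + 4)*(n - 3)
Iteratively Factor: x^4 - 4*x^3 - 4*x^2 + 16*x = (x - 4)*(x^3 - 4*x) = (x - 4)*(x + 2)*(x^2 - 2*x) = x*(x - 4)*(x + 2)*(x - 2)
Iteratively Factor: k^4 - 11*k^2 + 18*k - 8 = (k - 1)*(k^3 + k^2 - 10*k + 8) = (k - 1)^2*(k^2 + 2*k - 8) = (k - 1)^2*(k + 4)*(k - 2)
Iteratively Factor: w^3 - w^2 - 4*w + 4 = (w - 1)*(w^2 - 4) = (w - 2)*(w - 1)*(w + 2)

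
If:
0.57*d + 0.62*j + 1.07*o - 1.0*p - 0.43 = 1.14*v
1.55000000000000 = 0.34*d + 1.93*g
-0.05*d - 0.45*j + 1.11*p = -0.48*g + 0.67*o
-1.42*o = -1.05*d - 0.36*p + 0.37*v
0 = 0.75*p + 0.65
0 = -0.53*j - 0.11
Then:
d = -0.71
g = 0.93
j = -0.21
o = -0.58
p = -0.87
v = -0.63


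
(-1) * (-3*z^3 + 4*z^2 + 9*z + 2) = 3*z^3 - 4*z^2 - 9*z - 2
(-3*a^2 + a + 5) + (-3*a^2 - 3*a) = -6*a^2 - 2*a + 5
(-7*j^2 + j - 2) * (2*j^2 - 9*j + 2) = -14*j^4 + 65*j^3 - 27*j^2 + 20*j - 4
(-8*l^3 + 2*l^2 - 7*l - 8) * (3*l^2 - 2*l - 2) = -24*l^5 + 22*l^4 - 9*l^3 - 14*l^2 + 30*l + 16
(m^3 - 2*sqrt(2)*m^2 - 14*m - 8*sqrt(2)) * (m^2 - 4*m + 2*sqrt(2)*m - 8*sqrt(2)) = m^5 - 4*m^4 - 22*m^3 - 36*sqrt(2)*m^2 + 88*m^2 - 32*m + 144*sqrt(2)*m + 128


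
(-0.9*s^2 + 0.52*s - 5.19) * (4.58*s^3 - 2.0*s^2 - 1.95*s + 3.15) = -4.122*s^5 + 4.1816*s^4 - 23.0552*s^3 + 6.531*s^2 + 11.7585*s - 16.3485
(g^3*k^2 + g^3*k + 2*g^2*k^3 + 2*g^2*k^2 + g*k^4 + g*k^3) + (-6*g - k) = g^3*k^2 + g^3*k + 2*g^2*k^3 + 2*g^2*k^2 + g*k^4 + g*k^3 - 6*g - k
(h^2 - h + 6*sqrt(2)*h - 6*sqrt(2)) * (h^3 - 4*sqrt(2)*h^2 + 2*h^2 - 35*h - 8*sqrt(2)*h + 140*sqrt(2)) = h^5 + h^4 + 2*sqrt(2)*h^4 - 85*h^3 + 2*sqrt(2)*h^3 - 74*sqrt(2)*h^2 - 13*h^2 + 70*sqrt(2)*h + 1776*h - 1680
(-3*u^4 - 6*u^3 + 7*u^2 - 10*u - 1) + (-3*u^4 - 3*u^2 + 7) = -6*u^4 - 6*u^3 + 4*u^2 - 10*u + 6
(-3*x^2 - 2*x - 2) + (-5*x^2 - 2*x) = -8*x^2 - 4*x - 2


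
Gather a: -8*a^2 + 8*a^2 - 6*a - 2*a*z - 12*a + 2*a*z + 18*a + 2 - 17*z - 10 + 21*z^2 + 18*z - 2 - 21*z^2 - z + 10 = 0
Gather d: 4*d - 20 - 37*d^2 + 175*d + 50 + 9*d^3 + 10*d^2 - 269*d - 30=9*d^3 - 27*d^2 - 90*d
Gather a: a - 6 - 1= a - 7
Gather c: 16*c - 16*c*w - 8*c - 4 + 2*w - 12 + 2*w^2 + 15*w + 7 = c*(8 - 16*w) + 2*w^2 + 17*w - 9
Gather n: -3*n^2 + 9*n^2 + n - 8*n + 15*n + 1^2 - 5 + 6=6*n^2 + 8*n + 2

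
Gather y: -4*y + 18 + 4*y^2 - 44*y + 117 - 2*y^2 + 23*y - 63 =2*y^2 - 25*y + 72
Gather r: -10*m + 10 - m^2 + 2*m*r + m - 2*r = -m^2 - 9*m + r*(2*m - 2) + 10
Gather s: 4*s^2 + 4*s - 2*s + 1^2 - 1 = 4*s^2 + 2*s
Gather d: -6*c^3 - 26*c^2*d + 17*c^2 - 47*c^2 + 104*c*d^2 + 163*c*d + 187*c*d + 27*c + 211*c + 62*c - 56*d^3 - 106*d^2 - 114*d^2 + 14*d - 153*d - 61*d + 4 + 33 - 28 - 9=-6*c^3 - 30*c^2 + 300*c - 56*d^3 + d^2*(104*c - 220) + d*(-26*c^2 + 350*c - 200)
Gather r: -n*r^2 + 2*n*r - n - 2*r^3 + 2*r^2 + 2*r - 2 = -n - 2*r^3 + r^2*(2 - n) + r*(2*n + 2) - 2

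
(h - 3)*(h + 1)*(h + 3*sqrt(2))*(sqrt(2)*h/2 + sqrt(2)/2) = sqrt(2)*h^4/2 - sqrt(2)*h^3/2 + 3*h^3 - 5*sqrt(2)*h^2/2 - 3*h^2 - 15*h - 3*sqrt(2)*h/2 - 9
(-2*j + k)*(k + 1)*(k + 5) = -2*j*k^2 - 12*j*k - 10*j + k^3 + 6*k^2 + 5*k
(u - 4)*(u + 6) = u^2 + 2*u - 24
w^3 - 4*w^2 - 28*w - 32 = (w - 8)*(w + 2)^2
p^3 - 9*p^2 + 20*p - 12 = (p - 6)*(p - 2)*(p - 1)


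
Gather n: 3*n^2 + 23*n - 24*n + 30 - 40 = 3*n^2 - n - 10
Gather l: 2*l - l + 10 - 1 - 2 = l + 7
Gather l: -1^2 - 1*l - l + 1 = -2*l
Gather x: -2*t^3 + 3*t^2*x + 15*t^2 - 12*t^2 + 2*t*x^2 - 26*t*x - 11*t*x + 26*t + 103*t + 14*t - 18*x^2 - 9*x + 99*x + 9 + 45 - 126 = -2*t^3 + 3*t^2 + 143*t + x^2*(2*t - 18) + x*(3*t^2 - 37*t + 90) - 72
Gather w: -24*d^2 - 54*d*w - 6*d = -24*d^2 - 54*d*w - 6*d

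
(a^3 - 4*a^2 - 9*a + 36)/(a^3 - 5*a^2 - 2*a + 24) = (a + 3)/(a + 2)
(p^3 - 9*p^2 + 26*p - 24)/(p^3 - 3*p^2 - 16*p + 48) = (p - 2)/(p + 4)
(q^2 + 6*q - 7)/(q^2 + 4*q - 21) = (q - 1)/(q - 3)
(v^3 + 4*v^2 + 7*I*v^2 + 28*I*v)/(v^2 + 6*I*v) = (v^2 + v*(4 + 7*I) + 28*I)/(v + 6*I)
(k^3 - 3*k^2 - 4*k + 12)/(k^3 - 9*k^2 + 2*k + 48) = (k - 2)/(k - 8)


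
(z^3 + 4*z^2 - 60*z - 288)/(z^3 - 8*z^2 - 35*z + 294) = (z^2 - 2*z - 48)/(z^2 - 14*z + 49)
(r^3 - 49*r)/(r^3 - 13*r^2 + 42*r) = (r + 7)/(r - 6)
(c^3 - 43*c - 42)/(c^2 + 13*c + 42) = (c^2 - 6*c - 7)/(c + 7)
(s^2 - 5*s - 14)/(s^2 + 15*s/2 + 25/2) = 2*(s^2 - 5*s - 14)/(2*s^2 + 15*s + 25)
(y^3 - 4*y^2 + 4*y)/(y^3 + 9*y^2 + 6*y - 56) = y*(y - 2)/(y^2 + 11*y + 28)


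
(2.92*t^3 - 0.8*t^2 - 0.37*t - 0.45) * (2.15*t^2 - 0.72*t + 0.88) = 6.278*t^5 - 3.8224*t^4 + 2.3501*t^3 - 1.4051*t^2 - 0.00159999999999999*t - 0.396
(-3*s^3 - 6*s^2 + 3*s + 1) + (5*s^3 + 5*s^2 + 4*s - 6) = 2*s^3 - s^2 + 7*s - 5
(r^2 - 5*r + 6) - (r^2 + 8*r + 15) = -13*r - 9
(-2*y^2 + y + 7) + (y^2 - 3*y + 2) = -y^2 - 2*y + 9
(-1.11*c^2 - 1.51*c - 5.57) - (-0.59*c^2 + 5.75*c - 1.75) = -0.52*c^2 - 7.26*c - 3.82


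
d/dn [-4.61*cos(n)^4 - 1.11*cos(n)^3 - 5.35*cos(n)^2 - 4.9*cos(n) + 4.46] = (18.44*cos(n)^3 + 3.33*cos(n)^2 + 10.7*cos(n) + 4.9)*sin(n)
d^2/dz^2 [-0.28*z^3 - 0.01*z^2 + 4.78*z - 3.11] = -1.68*z - 0.02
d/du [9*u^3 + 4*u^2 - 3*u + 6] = 27*u^2 + 8*u - 3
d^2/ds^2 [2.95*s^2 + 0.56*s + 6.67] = 5.90000000000000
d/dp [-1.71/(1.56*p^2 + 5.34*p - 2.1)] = (5.3352*p + 9.1314)/(1.56*p^2 + 5.34*p - 2.1)^2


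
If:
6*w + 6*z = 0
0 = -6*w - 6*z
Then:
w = -z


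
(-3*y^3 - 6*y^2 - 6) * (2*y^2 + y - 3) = -6*y^5 - 15*y^4 + 3*y^3 + 6*y^2 - 6*y + 18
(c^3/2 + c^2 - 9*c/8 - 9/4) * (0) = 0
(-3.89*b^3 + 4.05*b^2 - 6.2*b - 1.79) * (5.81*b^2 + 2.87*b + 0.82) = -22.6009*b^5 + 12.3662*b^4 - 27.5883*b^3 - 24.8729*b^2 - 10.2213*b - 1.4678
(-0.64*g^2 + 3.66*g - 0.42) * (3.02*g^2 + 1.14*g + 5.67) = -1.9328*g^4 + 10.3236*g^3 - 0.7248*g^2 + 20.2734*g - 2.3814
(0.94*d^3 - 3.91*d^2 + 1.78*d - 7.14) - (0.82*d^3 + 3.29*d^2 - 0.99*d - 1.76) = 0.12*d^3 - 7.2*d^2 + 2.77*d - 5.38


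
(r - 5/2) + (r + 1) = 2*r - 3/2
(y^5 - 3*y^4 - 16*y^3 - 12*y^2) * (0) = 0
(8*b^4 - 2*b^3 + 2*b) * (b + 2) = 8*b^5 + 14*b^4 - 4*b^3 + 2*b^2 + 4*b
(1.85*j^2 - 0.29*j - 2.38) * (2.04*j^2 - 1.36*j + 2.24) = 3.774*j^4 - 3.1076*j^3 - 0.316799999999999*j^2 + 2.5872*j - 5.3312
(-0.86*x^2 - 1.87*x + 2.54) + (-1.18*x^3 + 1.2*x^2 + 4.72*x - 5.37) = -1.18*x^3 + 0.34*x^2 + 2.85*x - 2.83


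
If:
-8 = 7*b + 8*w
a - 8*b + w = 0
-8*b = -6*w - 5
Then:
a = 35/106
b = -4/53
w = -99/106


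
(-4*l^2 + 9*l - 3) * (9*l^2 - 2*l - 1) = -36*l^4 + 89*l^3 - 41*l^2 - 3*l + 3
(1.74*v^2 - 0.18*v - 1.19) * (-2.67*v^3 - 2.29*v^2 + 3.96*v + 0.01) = -4.6458*v^5 - 3.504*v^4 + 10.4799*v^3 + 2.0297*v^2 - 4.7142*v - 0.0119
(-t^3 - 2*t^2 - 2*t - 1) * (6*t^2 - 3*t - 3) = -6*t^5 - 9*t^4 - 3*t^3 + 6*t^2 + 9*t + 3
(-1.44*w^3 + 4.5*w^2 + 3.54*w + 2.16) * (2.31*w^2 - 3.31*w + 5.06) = -3.3264*w^5 + 15.1614*w^4 - 14.004*w^3 + 16.0422*w^2 + 10.7628*w + 10.9296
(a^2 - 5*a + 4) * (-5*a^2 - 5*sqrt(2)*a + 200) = -5*a^4 - 5*sqrt(2)*a^3 + 25*a^3 + 25*sqrt(2)*a^2 + 180*a^2 - 1000*a - 20*sqrt(2)*a + 800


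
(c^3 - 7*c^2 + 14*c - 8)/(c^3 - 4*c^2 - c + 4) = (c - 2)/(c + 1)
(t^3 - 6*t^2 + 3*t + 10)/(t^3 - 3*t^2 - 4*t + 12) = (t^2 - 4*t - 5)/(t^2 - t - 6)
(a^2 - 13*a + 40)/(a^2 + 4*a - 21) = (a^2 - 13*a + 40)/(a^2 + 4*a - 21)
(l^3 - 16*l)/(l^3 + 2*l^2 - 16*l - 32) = l/(l + 2)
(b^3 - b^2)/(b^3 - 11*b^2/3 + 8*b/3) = 3*b/(3*b - 8)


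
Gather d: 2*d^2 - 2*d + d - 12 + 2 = 2*d^2 - d - 10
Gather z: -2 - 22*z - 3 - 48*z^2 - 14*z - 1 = -48*z^2 - 36*z - 6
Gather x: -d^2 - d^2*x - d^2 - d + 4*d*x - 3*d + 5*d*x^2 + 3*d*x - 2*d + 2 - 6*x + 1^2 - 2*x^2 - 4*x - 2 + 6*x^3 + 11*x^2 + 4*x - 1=-2*d^2 - 6*d + 6*x^3 + x^2*(5*d + 9) + x*(-d^2 + 7*d - 6)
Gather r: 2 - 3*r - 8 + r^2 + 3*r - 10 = r^2 - 16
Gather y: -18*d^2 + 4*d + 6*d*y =-18*d^2 + 6*d*y + 4*d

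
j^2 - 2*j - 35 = (j - 7)*(j + 5)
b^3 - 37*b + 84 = (b - 4)*(b - 3)*(b + 7)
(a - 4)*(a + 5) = a^2 + a - 20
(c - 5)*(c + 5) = c^2 - 25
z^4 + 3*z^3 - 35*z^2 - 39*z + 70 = (z - 5)*(z - 1)*(z + 2)*(z + 7)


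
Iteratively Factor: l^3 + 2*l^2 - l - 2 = (l + 2)*(l^2 - 1) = (l - 1)*(l + 2)*(l + 1)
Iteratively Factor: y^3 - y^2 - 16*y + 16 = (y - 1)*(y^2 - 16) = (y - 4)*(y - 1)*(y + 4)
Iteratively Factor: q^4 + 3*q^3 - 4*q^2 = (q)*(q^3 + 3*q^2 - 4*q) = q^2*(q^2 + 3*q - 4) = q^2*(q + 4)*(q - 1)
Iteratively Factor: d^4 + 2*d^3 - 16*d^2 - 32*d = (d + 2)*(d^3 - 16*d) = (d + 2)*(d + 4)*(d^2 - 4*d) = (d - 4)*(d + 2)*(d + 4)*(d)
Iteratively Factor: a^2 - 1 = (a - 1)*(a + 1)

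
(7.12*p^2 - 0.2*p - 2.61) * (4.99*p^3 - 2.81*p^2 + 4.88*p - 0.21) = 35.5288*p^5 - 21.0052*p^4 + 22.2837*p^3 + 4.8629*p^2 - 12.6948*p + 0.5481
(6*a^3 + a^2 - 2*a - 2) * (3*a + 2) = 18*a^4 + 15*a^3 - 4*a^2 - 10*a - 4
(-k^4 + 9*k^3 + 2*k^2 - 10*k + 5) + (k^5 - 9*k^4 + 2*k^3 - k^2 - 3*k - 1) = k^5 - 10*k^4 + 11*k^3 + k^2 - 13*k + 4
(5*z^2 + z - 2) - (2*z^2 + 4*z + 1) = 3*z^2 - 3*z - 3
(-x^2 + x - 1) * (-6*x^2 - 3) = 6*x^4 - 6*x^3 + 9*x^2 - 3*x + 3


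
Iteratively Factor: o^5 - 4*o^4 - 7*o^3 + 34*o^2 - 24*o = (o - 2)*(o^4 - 2*o^3 - 11*o^2 + 12*o) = (o - 4)*(o - 2)*(o^3 + 2*o^2 - 3*o) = (o - 4)*(o - 2)*(o - 1)*(o^2 + 3*o) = o*(o - 4)*(o - 2)*(o - 1)*(o + 3)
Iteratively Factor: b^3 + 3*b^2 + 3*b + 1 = (b + 1)*(b^2 + 2*b + 1) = (b + 1)^2*(b + 1)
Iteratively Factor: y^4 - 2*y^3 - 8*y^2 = (y + 2)*(y^3 - 4*y^2) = y*(y + 2)*(y^2 - 4*y) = y*(y - 4)*(y + 2)*(y)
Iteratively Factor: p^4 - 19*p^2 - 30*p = (p + 2)*(p^3 - 2*p^2 - 15*p) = (p - 5)*(p + 2)*(p^2 + 3*p) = p*(p - 5)*(p + 2)*(p + 3)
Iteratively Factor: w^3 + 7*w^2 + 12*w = (w + 4)*(w^2 + 3*w) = w*(w + 4)*(w + 3)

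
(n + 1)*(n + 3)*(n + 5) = n^3 + 9*n^2 + 23*n + 15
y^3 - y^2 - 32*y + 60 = (y - 5)*(y - 2)*(y + 6)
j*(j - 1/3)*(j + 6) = j^3 + 17*j^2/3 - 2*j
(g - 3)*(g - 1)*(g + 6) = g^3 + 2*g^2 - 21*g + 18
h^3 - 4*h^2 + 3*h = h*(h - 3)*(h - 1)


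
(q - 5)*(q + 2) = q^2 - 3*q - 10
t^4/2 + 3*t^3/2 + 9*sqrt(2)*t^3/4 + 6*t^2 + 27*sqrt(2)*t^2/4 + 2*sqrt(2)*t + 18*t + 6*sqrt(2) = (t/2 + sqrt(2))*(t + 3)*(t + sqrt(2)/2)*(t + 2*sqrt(2))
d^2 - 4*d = d*(d - 4)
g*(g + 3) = g^2 + 3*g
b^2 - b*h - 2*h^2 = (b - 2*h)*(b + h)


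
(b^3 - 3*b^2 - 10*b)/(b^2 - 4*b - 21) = b*(-b^2 + 3*b + 10)/(-b^2 + 4*b + 21)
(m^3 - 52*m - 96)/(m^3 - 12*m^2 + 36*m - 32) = (m^2 + 8*m + 12)/(m^2 - 4*m + 4)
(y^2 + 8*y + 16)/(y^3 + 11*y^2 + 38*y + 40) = (y + 4)/(y^2 + 7*y + 10)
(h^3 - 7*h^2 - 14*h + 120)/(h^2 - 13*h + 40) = (h^2 - 2*h - 24)/(h - 8)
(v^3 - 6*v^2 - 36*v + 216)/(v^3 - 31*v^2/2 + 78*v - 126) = 2*(v + 6)/(2*v - 7)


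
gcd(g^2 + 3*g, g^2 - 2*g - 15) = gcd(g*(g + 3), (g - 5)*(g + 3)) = g + 3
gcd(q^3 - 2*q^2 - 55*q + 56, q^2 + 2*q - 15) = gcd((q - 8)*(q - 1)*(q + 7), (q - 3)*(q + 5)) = 1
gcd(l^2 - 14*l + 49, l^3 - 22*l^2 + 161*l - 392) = l^2 - 14*l + 49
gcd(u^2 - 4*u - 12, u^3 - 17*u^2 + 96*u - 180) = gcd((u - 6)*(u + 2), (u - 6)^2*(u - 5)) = u - 6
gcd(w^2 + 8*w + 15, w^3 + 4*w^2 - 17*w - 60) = w^2 + 8*w + 15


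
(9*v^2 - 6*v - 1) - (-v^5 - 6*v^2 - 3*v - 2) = v^5 + 15*v^2 - 3*v + 1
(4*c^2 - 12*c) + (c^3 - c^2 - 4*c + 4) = c^3 + 3*c^2 - 16*c + 4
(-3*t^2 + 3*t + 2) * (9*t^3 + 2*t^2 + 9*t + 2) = -27*t^5 + 21*t^4 - 3*t^3 + 25*t^2 + 24*t + 4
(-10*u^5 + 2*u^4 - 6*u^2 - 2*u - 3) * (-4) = 40*u^5 - 8*u^4 + 24*u^2 + 8*u + 12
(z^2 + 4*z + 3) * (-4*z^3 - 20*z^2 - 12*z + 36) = -4*z^5 - 36*z^4 - 104*z^3 - 72*z^2 + 108*z + 108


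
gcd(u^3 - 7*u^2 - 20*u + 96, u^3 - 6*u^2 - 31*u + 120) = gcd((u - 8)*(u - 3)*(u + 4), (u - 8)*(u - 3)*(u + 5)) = u^2 - 11*u + 24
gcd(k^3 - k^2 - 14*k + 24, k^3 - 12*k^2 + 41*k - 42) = k^2 - 5*k + 6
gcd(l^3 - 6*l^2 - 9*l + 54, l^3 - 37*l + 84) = l - 3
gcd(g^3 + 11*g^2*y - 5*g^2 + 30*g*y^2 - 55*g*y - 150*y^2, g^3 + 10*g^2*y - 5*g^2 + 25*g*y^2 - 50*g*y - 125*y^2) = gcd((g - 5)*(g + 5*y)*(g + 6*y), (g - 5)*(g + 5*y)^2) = g^2 + 5*g*y - 5*g - 25*y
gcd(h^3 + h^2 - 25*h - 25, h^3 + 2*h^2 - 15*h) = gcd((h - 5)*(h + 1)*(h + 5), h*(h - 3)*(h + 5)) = h + 5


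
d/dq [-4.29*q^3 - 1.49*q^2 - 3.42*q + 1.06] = -12.87*q^2 - 2.98*q - 3.42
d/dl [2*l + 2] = 2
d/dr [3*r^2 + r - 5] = 6*r + 1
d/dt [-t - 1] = -1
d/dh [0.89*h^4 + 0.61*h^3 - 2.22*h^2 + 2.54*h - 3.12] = 3.56*h^3 + 1.83*h^2 - 4.44*h + 2.54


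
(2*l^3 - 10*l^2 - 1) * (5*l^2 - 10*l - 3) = 10*l^5 - 70*l^4 + 94*l^3 + 25*l^2 + 10*l + 3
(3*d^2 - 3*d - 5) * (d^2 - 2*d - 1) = 3*d^4 - 9*d^3 - 2*d^2 + 13*d + 5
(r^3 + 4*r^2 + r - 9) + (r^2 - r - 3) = r^3 + 5*r^2 - 12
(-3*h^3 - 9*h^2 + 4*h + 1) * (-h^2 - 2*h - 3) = 3*h^5 + 15*h^4 + 23*h^3 + 18*h^2 - 14*h - 3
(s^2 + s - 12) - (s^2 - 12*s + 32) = 13*s - 44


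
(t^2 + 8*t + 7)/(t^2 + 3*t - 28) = (t + 1)/(t - 4)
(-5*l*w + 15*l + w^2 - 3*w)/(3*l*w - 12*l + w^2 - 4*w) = (-5*l*w + 15*l + w^2 - 3*w)/(3*l*w - 12*l + w^2 - 4*w)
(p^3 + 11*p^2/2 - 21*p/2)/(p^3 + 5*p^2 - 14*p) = (p - 3/2)/(p - 2)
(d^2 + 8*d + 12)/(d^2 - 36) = (d + 2)/(d - 6)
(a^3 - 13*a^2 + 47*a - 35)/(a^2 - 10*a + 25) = (a^2 - 8*a + 7)/(a - 5)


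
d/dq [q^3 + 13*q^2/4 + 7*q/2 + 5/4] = 3*q^2 + 13*q/2 + 7/2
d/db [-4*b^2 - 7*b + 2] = -8*b - 7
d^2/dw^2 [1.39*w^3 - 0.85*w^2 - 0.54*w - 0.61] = 8.34*w - 1.7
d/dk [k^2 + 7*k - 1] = 2*k + 7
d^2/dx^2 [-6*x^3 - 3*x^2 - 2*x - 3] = -36*x - 6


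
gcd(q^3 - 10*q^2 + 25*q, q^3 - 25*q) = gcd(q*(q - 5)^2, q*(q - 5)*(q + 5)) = q^2 - 5*q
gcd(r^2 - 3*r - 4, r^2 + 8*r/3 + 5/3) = r + 1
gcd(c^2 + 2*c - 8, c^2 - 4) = c - 2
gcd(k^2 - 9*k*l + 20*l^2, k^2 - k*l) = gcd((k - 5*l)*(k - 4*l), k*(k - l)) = 1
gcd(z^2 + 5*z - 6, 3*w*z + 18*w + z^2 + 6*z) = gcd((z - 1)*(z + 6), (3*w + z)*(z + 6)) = z + 6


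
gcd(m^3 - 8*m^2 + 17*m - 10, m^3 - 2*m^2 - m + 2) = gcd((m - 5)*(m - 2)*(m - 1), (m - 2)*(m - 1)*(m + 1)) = m^2 - 3*m + 2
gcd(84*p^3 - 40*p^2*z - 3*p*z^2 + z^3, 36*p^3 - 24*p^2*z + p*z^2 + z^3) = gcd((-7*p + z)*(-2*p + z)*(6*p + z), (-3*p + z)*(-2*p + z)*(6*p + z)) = -12*p^2 + 4*p*z + z^2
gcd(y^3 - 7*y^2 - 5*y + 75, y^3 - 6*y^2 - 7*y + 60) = y^2 - 2*y - 15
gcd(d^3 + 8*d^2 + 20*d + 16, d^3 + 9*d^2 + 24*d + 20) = d^2 + 4*d + 4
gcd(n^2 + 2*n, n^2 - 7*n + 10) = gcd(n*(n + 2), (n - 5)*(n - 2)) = 1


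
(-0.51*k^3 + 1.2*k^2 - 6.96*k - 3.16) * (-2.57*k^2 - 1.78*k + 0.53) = 1.3107*k^5 - 2.1762*k^4 + 15.4809*k^3 + 21.146*k^2 + 1.936*k - 1.6748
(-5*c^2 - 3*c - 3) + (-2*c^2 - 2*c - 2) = -7*c^2 - 5*c - 5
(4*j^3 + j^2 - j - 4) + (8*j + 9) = 4*j^3 + j^2 + 7*j + 5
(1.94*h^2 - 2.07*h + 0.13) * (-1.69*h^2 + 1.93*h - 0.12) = -3.2786*h^4 + 7.2425*h^3 - 4.4476*h^2 + 0.4993*h - 0.0156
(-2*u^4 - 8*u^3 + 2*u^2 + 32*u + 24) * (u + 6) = -2*u^5 - 20*u^4 - 46*u^3 + 44*u^2 + 216*u + 144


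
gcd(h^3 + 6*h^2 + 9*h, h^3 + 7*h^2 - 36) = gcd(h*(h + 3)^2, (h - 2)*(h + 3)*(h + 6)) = h + 3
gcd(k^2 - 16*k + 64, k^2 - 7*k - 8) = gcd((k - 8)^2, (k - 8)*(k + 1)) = k - 8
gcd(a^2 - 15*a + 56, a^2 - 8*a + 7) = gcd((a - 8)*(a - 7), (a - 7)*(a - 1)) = a - 7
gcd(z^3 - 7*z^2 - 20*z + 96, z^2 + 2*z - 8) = z + 4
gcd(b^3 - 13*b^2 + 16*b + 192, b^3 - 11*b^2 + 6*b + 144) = b^2 - 5*b - 24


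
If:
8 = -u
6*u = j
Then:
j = -48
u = -8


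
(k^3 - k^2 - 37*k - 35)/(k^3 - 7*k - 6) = (k^2 - 2*k - 35)/(k^2 - k - 6)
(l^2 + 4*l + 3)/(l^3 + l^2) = (l + 3)/l^2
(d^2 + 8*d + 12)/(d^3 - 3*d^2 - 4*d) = (d^2 + 8*d + 12)/(d*(d^2 - 3*d - 4))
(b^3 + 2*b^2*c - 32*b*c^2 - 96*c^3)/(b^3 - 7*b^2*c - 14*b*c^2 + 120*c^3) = (b + 4*c)/(b - 5*c)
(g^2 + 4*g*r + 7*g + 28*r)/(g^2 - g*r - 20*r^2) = (-g - 7)/(-g + 5*r)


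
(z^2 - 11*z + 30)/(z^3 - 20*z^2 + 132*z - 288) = (z - 5)/(z^2 - 14*z + 48)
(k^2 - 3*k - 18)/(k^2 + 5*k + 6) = (k - 6)/(k + 2)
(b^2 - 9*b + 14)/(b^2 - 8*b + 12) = (b - 7)/(b - 6)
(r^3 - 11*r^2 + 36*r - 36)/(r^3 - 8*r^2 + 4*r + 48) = (r^2 - 5*r + 6)/(r^2 - 2*r - 8)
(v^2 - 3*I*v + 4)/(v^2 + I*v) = (v - 4*I)/v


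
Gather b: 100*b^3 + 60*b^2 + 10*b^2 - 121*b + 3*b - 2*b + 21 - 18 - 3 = 100*b^3 + 70*b^2 - 120*b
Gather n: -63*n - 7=-63*n - 7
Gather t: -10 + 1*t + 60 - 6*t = 50 - 5*t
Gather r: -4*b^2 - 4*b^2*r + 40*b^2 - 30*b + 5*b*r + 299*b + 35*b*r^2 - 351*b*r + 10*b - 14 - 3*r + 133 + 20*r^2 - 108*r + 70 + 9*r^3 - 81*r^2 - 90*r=36*b^2 + 279*b + 9*r^3 + r^2*(35*b - 61) + r*(-4*b^2 - 346*b - 201) + 189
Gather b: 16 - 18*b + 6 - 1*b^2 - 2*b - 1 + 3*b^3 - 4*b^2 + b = 3*b^3 - 5*b^2 - 19*b + 21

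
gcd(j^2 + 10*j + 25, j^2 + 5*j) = j + 5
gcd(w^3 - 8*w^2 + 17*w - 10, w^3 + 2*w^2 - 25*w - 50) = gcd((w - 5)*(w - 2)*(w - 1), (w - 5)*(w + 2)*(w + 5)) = w - 5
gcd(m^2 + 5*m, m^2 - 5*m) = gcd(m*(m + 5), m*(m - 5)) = m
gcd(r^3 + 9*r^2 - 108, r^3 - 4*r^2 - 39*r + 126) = r^2 + 3*r - 18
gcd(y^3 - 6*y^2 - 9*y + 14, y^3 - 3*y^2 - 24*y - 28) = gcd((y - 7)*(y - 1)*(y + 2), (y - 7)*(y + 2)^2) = y^2 - 5*y - 14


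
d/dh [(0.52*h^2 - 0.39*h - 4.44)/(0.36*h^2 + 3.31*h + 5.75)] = (1.8616*h^2 + 9.1768*h + 12.4539)/(0.1296*h^4 + 2.3832*h^3 + 15.0961*h^2 + 38.065*h + 33.0625)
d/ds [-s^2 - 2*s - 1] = -2*s - 2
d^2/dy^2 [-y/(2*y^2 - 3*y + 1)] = 2*(-y*(4*y - 3)^2 + 3*(2*y - 1)*(2*y^2 - 3*y + 1))/(2*y^2 - 3*y + 1)^3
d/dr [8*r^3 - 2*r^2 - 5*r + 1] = 24*r^2 - 4*r - 5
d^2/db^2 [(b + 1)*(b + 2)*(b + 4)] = 6*b + 14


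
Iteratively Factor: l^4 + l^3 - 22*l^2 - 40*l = (l - 5)*(l^3 + 6*l^2 + 8*l) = (l - 5)*(l + 2)*(l^2 + 4*l) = l*(l - 5)*(l + 2)*(l + 4)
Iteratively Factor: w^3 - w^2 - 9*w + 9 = (w - 3)*(w^2 + 2*w - 3) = (w - 3)*(w + 3)*(w - 1)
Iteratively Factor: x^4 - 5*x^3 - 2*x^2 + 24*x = (x + 2)*(x^3 - 7*x^2 + 12*x) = x*(x + 2)*(x^2 - 7*x + 12) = x*(x - 3)*(x + 2)*(x - 4)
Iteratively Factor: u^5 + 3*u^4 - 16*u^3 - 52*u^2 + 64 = (u - 1)*(u^4 + 4*u^3 - 12*u^2 - 64*u - 64) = (u - 1)*(u + 4)*(u^3 - 12*u - 16) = (u - 4)*(u - 1)*(u + 4)*(u^2 + 4*u + 4) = (u - 4)*(u - 1)*(u + 2)*(u + 4)*(u + 2)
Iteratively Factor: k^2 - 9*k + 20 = (k - 5)*(k - 4)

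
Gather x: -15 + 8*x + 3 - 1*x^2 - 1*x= -x^2 + 7*x - 12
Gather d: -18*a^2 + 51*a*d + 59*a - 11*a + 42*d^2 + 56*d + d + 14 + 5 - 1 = -18*a^2 + 48*a + 42*d^2 + d*(51*a + 57) + 18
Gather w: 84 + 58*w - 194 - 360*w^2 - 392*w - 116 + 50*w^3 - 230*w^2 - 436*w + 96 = 50*w^3 - 590*w^2 - 770*w - 130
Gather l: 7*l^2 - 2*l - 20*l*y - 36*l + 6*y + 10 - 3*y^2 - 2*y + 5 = 7*l^2 + l*(-20*y - 38) - 3*y^2 + 4*y + 15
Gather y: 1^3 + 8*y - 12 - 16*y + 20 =9 - 8*y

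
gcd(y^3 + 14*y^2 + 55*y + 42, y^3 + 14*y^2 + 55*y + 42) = y^3 + 14*y^2 + 55*y + 42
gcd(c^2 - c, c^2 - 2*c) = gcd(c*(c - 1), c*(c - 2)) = c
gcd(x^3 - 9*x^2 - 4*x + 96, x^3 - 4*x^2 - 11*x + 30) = x + 3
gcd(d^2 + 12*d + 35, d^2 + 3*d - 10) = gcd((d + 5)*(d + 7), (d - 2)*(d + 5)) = d + 5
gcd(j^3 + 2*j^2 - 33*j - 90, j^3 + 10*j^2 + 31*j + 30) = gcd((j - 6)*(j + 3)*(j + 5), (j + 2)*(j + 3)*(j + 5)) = j^2 + 8*j + 15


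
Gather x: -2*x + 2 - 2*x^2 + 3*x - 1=-2*x^2 + x + 1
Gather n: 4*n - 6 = 4*n - 6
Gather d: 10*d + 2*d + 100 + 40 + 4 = 12*d + 144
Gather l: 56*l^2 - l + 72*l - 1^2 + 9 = 56*l^2 + 71*l + 8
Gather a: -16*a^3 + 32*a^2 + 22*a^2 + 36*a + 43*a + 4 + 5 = -16*a^3 + 54*a^2 + 79*a + 9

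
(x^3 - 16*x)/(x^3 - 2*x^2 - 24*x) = (x - 4)/(x - 6)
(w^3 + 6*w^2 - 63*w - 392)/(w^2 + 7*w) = w - 1 - 56/w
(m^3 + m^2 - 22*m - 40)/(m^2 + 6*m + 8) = m - 5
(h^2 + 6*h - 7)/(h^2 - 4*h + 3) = (h + 7)/(h - 3)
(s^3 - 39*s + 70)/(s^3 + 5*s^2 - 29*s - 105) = (s - 2)/(s + 3)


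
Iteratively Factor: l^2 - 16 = (l + 4)*(l - 4)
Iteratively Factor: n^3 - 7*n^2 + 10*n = (n)*(n^2 - 7*n + 10) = n*(n - 5)*(n - 2)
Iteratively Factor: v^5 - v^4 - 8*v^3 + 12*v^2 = (v)*(v^4 - v^3 - 8*v^2 + 12*v) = v*(v - 2)*(v^3 + v^2 - 6*v) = v*(v - 2)^2*(v^2 + 3*v) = v*(v - 2)^2*(v + 3)*(v)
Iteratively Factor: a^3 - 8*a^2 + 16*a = (a - 4)*(a^2 - 4*a) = a*(a - 4)*(a - 4)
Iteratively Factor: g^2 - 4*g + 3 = (g - 1)*(g - 3)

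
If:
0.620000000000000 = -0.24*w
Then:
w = -2.58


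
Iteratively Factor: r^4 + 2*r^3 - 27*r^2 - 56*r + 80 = (r - 5)*(r^3 + 7*r^2 + 8*r - 16) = (r - 5)*(r + 4)*(r^2 + 3*r - 4) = (r - 5)*(r + 4)^2*(r - 1)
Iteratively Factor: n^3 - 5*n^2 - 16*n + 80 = (n - 4)*(n^2 - n - 20) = (n - 5)*(n - 4)*(n + 4)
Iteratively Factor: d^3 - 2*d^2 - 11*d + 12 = (d + 3)*(d^2 - 5*d + 4) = (d - 1)*(d + 3)*(d - 4)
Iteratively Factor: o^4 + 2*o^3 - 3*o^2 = (o + 3)*(o^3 - o^2) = o*(o + 3)*(o^2 - o) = o*(o - 1)*(o + 3)*(o)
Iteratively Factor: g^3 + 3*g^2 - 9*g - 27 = (g + 3)*(g^2 - 9) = (g + 3)^2*(g - 3)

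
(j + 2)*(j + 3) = j^2 + 5*j + 6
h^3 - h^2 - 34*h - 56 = (h - 7)*(h + 2)*(h + 4)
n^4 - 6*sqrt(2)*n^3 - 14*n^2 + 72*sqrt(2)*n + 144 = (n - 6*sqrt(2))*(n - 3*sqrt(2))*(n + sqrt(2))*(n + 2*sqrt(2))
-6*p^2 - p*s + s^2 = (-3*p + s)*(2*p + s)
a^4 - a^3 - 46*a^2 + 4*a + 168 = (a - 7)*(a - 2)*(a + 2)*(a + 6)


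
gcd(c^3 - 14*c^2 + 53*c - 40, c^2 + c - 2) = c - 1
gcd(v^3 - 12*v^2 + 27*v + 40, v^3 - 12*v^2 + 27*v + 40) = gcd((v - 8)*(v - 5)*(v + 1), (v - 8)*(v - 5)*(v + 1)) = v^3 - 12*v^2 + 27*v + 40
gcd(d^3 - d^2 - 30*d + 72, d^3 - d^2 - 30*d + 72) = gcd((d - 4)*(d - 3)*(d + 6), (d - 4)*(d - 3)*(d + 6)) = d^3 - d^2 - 30*d + 72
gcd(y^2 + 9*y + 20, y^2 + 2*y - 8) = y + 4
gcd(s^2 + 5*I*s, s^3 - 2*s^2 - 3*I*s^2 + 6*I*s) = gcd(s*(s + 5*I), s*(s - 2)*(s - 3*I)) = s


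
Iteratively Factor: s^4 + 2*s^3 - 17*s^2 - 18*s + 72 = (s - 2)*(s^3 + 4*s^2 - 9*s - 36) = (s - 2)*(s + 3)*(s^2 + s - 12) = (s - 2)*(s + 3)*(s + 4)*(s - 3)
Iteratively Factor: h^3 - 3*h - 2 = (h - 2)*(h^2 + 2*h + 1) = (h - 2)*(h + 1)*(h + 1)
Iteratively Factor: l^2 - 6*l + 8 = (l - 4)*(l - 2)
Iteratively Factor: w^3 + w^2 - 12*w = (w)*(w^2 + w - 12) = w*(w + 4)*(w - 3)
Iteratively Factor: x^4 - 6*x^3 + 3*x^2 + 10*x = (x + 1)*(x^3 - 7*x^2 + 10*x) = x*(x + 1)*(x^2 - 7*x + 10) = x*(x - 5)*(x + 1)*(x - 2)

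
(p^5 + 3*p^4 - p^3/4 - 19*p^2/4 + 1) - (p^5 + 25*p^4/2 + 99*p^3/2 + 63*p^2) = -19*p^4/2 - 199*p^3/4 - 271*p^2/4 + 1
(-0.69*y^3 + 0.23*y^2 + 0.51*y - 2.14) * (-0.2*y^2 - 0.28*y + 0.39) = 0.138*y^5 + 0.1472*y^4 - 0.4355*y^3 + 0.3749*y^2 + 0.7981*y - 0.8346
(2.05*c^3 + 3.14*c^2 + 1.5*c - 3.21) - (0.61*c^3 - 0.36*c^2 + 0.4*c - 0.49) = 1.44*c^3 + 3.5*c^2 + 1.1*c - 2.72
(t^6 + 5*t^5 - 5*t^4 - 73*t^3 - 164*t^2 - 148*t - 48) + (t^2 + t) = t^6 + 5*t^5 - 5*t^4 - 73*t^3 - 163*t^2 - 147*t - 48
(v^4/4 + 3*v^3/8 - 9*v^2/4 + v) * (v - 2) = v^5/4 - v^4/8 - 3*v^3 + 11*v^2/2 - 2*v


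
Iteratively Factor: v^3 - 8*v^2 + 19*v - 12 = (v - 4)*(v^2 - 4*v + 3) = (v - 4)*(v - 1)*(v - 3)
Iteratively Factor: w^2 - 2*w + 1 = (w - 1)*(w - 1)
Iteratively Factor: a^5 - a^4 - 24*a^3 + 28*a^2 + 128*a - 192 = (a - 2)*(a^4 + a^3 - 22*a^2 - 16*a + 96) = (a - 2)*(a + 4)*(a^3 - 3*a^2 - 10*a + 24) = (a - 4)*(a - 2)*(a + 4)*(a^2 + a - 6) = (a - 4)*(a - 2)^2*(a + 4)*(a + 3)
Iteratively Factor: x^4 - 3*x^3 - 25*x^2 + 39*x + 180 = (x - 5)*(x^3 + 2*x^2 - 15*x - 36) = (x - 5)*(x + 3)*(x^2 - x - 12) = (x - 5)*(x - 4)*(x + 3)*(x + 3)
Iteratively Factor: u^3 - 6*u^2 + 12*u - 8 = (u - 2)*(u^2 - 4*u + 4) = (u - 2)^2*(u - 2)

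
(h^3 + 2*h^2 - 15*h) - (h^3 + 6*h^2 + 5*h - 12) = -4*h^2 - 20*h + 12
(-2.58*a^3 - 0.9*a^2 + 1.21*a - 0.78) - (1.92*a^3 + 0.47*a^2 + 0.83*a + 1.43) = -4.5*a^3 - 1.37*a^2 + 0.38*a - 2.21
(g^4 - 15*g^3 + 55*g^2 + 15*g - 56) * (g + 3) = g^5 - 12*g^4 + 10*g^3 + 180*g^2 - 11*g - 168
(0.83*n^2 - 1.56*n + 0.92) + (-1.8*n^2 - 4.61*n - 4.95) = -0.97*n^2 - 6.17*n - 4.03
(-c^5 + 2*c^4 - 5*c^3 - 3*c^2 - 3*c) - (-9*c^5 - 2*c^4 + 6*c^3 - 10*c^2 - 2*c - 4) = 8*c^5 + 4*c^4 - 11*c^3 + 7*c^2 - c + 4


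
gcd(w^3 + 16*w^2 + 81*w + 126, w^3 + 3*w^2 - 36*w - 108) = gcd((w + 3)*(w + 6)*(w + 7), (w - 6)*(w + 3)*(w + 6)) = w^2 + 9*w + 18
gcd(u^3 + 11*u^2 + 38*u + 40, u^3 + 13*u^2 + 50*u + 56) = u^2 + 6*u + 8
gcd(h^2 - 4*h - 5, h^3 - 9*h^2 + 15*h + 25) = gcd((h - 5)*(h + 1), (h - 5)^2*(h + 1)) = h^2 - 4*h - 5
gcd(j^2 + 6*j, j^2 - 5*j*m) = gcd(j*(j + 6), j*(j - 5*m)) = j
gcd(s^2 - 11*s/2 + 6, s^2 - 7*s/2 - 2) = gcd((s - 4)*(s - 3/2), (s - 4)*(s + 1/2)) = s - 4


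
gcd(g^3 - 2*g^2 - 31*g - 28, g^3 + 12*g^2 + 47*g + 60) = g + 4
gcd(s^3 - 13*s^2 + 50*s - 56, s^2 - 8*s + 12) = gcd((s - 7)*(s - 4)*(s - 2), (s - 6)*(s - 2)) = s - 2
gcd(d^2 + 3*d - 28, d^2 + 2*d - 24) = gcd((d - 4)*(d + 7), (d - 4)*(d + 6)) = d - 4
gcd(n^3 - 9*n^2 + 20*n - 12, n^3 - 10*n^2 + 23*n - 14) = n^2 - 3*n + 2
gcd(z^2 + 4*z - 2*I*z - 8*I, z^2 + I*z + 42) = 1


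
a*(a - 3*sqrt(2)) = a^2 - 3*sqrt(2)*a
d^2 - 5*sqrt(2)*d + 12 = (d - 3*sqrt(2))*(d - 2*sqrt(2))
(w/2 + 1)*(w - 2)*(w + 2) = w^3/2 + w^2 - 2*w - 4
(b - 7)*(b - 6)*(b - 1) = b^3 - 14*b^2 + 55*b - 42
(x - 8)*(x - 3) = x^2 - 11*x + 24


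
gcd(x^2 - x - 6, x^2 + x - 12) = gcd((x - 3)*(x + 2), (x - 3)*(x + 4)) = x - 3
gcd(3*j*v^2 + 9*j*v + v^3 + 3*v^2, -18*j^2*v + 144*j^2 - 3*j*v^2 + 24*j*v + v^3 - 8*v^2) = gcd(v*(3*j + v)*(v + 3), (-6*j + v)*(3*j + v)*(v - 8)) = 3*j + v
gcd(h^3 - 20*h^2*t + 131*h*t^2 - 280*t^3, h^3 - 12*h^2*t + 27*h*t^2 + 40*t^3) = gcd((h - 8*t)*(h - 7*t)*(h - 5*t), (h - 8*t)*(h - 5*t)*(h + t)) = h^2 - 13*h*t + 40*t^2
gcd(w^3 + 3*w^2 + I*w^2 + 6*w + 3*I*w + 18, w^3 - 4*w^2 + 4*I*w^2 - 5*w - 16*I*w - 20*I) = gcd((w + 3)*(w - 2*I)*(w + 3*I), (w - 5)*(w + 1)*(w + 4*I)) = 1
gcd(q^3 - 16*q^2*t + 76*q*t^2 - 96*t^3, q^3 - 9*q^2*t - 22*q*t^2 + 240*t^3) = q^2 - 14*q*t + 48*t^2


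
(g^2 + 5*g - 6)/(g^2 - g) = (g + 6)/g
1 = 1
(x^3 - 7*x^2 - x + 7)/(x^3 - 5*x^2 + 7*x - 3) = (x^2 - 6*x - 7)/(x^2 - 4*x + 3)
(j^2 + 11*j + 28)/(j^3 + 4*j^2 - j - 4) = (j + 7)/(j^2 - 1)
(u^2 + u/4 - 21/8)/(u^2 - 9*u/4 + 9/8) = (4*u + 7)/(4*u - 3)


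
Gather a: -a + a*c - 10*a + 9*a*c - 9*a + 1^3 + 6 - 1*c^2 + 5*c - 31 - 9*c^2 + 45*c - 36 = a*(10*c - 20) - 10*c^2 + 50*c - 60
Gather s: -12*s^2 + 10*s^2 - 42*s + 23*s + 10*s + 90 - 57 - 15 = -2*s^2 - 9*s + 18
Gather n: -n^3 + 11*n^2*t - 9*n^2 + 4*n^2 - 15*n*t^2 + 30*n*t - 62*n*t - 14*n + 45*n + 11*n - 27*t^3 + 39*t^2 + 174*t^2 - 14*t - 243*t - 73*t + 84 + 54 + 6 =-n^3 + n^2*(11*t - 5) + n*(-15*t^2 - 32*t + 42) - 27*t^3 + 213*t^2 - 330*t + 144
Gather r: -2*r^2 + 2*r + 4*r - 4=-2*r^2 + 6*r - 4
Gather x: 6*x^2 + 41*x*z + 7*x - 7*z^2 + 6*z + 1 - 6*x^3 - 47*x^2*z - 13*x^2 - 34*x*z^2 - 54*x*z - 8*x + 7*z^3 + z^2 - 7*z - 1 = -6*x^3 + x^2*(-47*z - 7) + x*(-34*z^2 - 13*z - 1) + 7*z^3 - 6*z^2 - z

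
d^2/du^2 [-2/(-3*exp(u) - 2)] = (18*exp(u) - 12)*exp(u)/(3*exp(u) + 2)^3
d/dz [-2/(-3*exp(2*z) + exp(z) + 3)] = (2 - 12*exp(z))*exp(z)/(-3*exp(2*z) + exp(z) + 3)^2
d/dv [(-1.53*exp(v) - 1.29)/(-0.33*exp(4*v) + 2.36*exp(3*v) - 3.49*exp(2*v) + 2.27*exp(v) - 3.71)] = (-1.5147*exp(4*v) + 5.5188*exp(3*v) + 3.7935*exp(2*v) - 9.0042*exp(v) + 8.6046)*exp(v)/(0.1089*exp(8*v) - 1.5576*exp(7*v) + 7.873*exp(6*v) - 17.971*exp(5*v) + 25.3431*exp(4*v) - 33.3558*exp(3*v) + 31.0487*exp(2*v) - 16.8434*exp(v) + 13.7641)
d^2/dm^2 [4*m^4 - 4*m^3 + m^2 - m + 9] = 48*m^2 - 24*m + 2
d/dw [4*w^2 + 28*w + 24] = 8*w + 28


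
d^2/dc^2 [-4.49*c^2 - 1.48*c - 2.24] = -8.98000000000000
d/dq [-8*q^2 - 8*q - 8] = -16*q - 8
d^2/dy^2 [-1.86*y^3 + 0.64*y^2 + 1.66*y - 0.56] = 1.28 - 11.16*y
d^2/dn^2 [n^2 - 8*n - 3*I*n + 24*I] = 2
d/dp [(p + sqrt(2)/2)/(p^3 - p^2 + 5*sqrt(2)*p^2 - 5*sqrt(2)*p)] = (p*(p^2 - p + 5*sqrt(2)*p - 5*sqrt(2)) - (2*p + sqrt(2))*(3*p^2 - 2*p + 10*sqrt(2)*p - 5*sqrt(2))/2)/(p^2*(p^2 - p + 5*sqrt(2)*p - 5*sqrt(2))^2)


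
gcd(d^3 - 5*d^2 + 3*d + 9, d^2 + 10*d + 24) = 1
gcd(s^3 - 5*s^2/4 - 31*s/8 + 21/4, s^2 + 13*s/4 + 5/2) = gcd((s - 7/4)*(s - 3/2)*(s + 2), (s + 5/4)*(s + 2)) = s + 2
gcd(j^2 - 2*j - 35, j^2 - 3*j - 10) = 1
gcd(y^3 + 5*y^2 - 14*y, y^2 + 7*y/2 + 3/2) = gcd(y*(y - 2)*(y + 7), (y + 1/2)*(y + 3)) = 1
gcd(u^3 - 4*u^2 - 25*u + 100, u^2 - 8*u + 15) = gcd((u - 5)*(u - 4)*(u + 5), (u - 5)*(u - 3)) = u - 5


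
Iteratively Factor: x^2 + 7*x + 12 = (x + 4)*(x + 3)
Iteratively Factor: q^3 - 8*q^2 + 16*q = (q - 4)*(q^2 - 4*q) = q*(q - 4)*(q - 4)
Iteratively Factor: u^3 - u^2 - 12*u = (u)*(u^2 - u - 12) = u*(u - 4)*(u + 3)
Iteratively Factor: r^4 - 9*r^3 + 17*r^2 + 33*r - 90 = (r - 3)*(r^3 - 6*r^2 - r + 30) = (r - 3)*(r + 2)*(r^2 - 8*r + 15) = (r - 3)^2*(r + 2)*(r - 5)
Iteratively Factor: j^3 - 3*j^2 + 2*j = (j - 1)*(j^2 - 2*j) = (j - 2)*(j - 1)*(j)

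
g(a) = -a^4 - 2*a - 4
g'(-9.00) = 2914.00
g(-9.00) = -6547.00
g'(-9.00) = 2914.00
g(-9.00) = -6547.00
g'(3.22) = -135.54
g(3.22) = -117.94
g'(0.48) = -2.44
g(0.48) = -5.01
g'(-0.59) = -1.18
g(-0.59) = -2.94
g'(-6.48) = 1086.39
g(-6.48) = -1754.23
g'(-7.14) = 1453.98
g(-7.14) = -2588.64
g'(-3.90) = 235.28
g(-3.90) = -227.54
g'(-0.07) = -2.00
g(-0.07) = -3.86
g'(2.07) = -37.48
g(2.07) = -26.50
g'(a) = -4*a^3 - 2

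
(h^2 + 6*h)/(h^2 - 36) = h/(h - 6)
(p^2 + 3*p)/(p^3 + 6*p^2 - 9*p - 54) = p/(p^2 + 3*p - 18)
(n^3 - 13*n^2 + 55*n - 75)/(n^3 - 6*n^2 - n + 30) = (n - 5)/(n + 2)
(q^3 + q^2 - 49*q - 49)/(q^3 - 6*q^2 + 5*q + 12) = (q^2 - 49)/(q^2 - 7*q + 12)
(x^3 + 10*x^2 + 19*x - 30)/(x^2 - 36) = (x^2 + 4*x - 5)/(x - 6)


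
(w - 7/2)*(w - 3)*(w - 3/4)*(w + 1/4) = w^4 - 7*w^3 + 217*w^2/16 - 129*w/32 - 63/32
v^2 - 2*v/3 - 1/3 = (v - 1)*(v + 1/3)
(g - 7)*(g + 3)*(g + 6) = g^3 + 2*g^2 - 45*g - 126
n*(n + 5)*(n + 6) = n^3 + 11*n^2 + 30*n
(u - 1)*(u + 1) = u^2 - 1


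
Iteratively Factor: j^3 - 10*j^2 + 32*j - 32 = (j - 4)*(j^2 - 6*j + 8) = (j - 4)*(j - 2)*(j - 4)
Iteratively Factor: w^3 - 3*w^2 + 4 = (w - 2)*(w^2 - w - 2) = (w - 2)*(w + 1)*(w - 2)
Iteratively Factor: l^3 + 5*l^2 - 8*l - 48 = (l + 4)*(l^2 + l - 12) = (l - 3)*(l + 4)*(l + 4)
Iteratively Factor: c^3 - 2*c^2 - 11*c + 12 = (c - 4)*(c^2 + 2*c - 3) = (c - 4)*(c + 3)*(c - 1)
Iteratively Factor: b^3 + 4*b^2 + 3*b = (b + 3)*(b^2 + b) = (b + 1)*(b + 3)*(b)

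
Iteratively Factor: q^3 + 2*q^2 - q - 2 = (q + 2)*(q^2 - 1) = (q - 1)*(q + 2)*(q + 1)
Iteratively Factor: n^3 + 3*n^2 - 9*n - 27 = (n - 3)*(n^2 + 6*n + 9) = (n - 3)*(n + 3)*(n + 3)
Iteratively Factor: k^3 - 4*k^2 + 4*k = (k - 2)*(k^2 - 2*k) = (k - 2)^2*(k)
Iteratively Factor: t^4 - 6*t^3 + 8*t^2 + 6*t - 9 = (t - 1)*(t^3 - 5*t^2 + 3*t + 9) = (t - 3)*(t - 1)*(t^2 - 2*t - 3) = (t - 3)^2*(t - 1)*(t + 1)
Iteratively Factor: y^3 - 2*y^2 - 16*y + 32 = (y - 2)*(y^2 - 16) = (y - 4)*(y - 2)*(y + 4)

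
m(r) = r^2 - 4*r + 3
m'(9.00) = 14.00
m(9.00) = 48.00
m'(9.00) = 14.00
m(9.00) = 48.00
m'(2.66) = 1.32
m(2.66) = -0.56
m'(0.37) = -3.26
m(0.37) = 1.66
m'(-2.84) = -9.68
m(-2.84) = 22.43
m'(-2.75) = -9.50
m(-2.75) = 21.56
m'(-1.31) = -6.62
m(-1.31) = 9.96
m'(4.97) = 5.94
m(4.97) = 7.82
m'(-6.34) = -16.68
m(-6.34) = 68.56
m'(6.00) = 8.00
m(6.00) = 15.00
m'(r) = 2*r - 4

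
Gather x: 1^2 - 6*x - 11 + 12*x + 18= 6*x + 8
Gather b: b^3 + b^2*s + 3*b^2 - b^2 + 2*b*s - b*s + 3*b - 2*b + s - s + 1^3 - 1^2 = b^3 + b^2*(s + 2) + b*(s + 1)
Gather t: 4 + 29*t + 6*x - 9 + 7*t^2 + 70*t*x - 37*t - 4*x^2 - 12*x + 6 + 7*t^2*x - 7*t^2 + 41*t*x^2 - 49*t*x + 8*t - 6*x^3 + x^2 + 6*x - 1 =7*t^2*x + t*(41*x^2 + 21*x) - 6*x^3 - 3*x^2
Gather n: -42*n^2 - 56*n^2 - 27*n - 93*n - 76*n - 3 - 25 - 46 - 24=-98*n^2 - 196*n - 98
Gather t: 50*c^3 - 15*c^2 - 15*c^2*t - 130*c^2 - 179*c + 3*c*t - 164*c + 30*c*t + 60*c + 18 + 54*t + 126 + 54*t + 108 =50*c^3 - 145*c^2 - 283*c + t*(-15*c^2 + 33*c + 108) + 252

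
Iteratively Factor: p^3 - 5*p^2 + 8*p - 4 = (p - 2)*(p^2 - 3*p + 2) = (p - 2)^2*(p - 1)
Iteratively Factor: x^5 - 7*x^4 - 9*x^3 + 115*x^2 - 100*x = (x - 5)*(x^4 - 2*x^3 - 19*x^2 + 20*x) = (x - 5)*(x - 1)*(x^3 - x^2 - 20*x) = (x - 5)^2*(x - 1)*(x^2 + 4*x) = (x - 5)^2*(x - 1)*(x + 4)*(x)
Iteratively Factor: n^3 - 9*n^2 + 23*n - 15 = (n - 1)*(n^2 - 8*n + 15) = (n - 3)*(n - 1)*(n - 5)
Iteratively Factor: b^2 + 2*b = (b + 2)*(b)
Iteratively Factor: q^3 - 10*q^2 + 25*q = (q - 5)*(q^2 - 5*q) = q*(q - 5)*(q - 5)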